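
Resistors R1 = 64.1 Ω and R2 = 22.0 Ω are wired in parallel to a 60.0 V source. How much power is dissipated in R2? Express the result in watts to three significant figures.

164 W

Parallel branches share the same voltage; P = V²/R gives the branch power in one step.
P_R2 = V² / R2 = (60.0)² / 22.0 Ω = 163.6 W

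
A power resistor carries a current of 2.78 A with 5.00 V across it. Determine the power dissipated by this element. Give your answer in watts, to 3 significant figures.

13.9 W

V and I are known directly — P = V I, no intermediate step needed.
P = 5.00 V × 2.780 A = 13.90 W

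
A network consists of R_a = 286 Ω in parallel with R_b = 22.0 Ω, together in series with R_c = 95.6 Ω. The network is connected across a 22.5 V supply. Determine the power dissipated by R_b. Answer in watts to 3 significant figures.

First find R_p for the parallel pair, then treat R_p + R_c as a series loop.
R_p = (286×22.0)/(286+22.0) = 20.43 Ω
R_total = R_p + 95.6 = 20.43 + 95.6 = 116.0 Ω
I = V / R_total = 22.5 / 116.0 = 0.1939 A
Voltage across the parallel pair: V_p = I × R_p = 0.1939 × 20.43 = 3.961 V
Use P = V²/R for R_b with V = V_p.
P_R_b = (3.961)² / 22.0 = 0.7133 W

0.713 W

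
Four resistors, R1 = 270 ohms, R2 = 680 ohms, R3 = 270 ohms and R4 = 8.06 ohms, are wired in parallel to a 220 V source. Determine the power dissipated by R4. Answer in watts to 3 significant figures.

Each parallel branch sees the full supply voltage, so P = V²/R applies directly to the target branch.
P_R4 = V² / R4 = (220)² / 8.06 Ω = 6005 W

6000 W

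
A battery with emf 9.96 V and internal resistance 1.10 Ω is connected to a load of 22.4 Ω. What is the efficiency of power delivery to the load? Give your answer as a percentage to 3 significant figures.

95.3 %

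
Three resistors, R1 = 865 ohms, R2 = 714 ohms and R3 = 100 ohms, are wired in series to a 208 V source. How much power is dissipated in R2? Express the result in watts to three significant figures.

11.0 W

In a series string the same current flows through every resistor — find that current, then P = I²R for the one we want.
R_total = 865 + 714 + 100 = 1679 Ω
I = V / R_total = 208 / 1679 = 0.1239 A
P_R2 = I² × R2 = (0.1239)² × 714 = 10.96 W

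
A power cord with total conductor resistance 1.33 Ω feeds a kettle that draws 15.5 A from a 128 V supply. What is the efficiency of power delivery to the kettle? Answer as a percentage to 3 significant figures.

83.9 %

The power cord carries the full 15.5 A.
P_line = I² R_line = (15.50)² × 1.33 = 319.5 W
P_source = V I = 128 × 15.50 = 1984 W; P_load = 1664 W
η = P_load / P_source = 1664 / 1984 = 0.8389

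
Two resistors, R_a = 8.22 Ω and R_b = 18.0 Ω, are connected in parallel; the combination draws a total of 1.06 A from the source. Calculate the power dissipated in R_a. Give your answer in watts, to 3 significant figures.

4.35 W

Parallel branches share V, not I — compute V via R_eq, then use V²/R for the target branch.
1/R_eq = 1/8.22 + 1/18.0 ⇒ R_eq = 5.643 Ω
V = I_total × R_eq = 1.060 × 5.643 = 5.982 V
P_R_a = V² / R_a = (5.982)² / 8.22 = 4.353 W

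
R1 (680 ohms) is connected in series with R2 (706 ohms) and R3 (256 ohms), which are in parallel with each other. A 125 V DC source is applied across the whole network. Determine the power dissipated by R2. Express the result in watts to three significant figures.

1.04 W

First combine the parallel branches into one equivalent R_p, then R1 + R_p is a series pair.
R_p = (706×256)/(706+256) = 187.9 Ω
R_total = 680 + 187.9 = 867.9 Ω
I = V / R_total = 125 / 867.9 = 0.1440 A
Voltage across the parallel pair: V_p = I × R_p = 0.1440 × 187.9 = 27.06 V
R2 is across V_p, so use P = V²/R for that branch.
P_R2 = (27.06)² / 706 = 1.037 W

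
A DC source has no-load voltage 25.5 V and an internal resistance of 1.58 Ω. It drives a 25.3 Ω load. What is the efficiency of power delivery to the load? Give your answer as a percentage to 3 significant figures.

Both r and R carry the same current, so the power split is just the resistance split: η = R/(R+r).
η = R / (R + r) = 25.3 / (25.3 + 1.58) = 0.9412

94.1 %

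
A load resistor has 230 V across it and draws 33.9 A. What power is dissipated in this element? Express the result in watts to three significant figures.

7800 W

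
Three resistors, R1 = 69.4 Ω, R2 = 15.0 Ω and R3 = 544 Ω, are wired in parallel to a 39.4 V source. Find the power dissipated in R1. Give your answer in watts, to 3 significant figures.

22.4 W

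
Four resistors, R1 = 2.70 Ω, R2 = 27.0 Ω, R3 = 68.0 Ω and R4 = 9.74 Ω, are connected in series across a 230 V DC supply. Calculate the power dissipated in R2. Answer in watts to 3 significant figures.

124 W

Series elements share the same current, so find I first, then use P = I²R.
R_total = 2.70 + 27.0 + 68.0 + 9.74 = 107.4 Ω
I = V / R_total = 230 / 107.4 = 2.141 A
P_R2 = I² × R2 = (2.141)² × 27.0 = 123.7 W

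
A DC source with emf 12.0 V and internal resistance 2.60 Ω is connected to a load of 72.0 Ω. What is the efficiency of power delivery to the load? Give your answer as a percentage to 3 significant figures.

96.5 %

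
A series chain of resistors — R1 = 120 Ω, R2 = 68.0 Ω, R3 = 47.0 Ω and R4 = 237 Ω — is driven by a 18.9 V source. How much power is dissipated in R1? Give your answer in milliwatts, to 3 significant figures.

Series elements share the same current, so find I first, then use P = I²R.
R_total = 120 + 68.0 + 47.0 + 237 = 472.0 Ω
I = V / R_total = 18.9 / 472.0 = 0.04004 A
P_R1 = I² × R1 = (0.04004)² × 120 = 0.1924 W

192 mW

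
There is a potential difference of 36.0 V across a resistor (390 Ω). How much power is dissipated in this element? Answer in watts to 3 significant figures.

With V across and R both known, P = V²/R gives the dissipation directly.
P = (36.0 V)² / 390 Ω = 3.323 W

3.32 W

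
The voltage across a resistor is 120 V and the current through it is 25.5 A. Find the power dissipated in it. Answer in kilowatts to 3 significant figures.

With V and I both given, power follows immediately from P = V I.
P = 120 V × 25.50 A = 3060 W

3.06 kW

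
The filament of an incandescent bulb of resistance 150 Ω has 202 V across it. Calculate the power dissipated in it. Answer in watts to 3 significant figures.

272 W

V and R are stated; P = V²/R avoids computing the current.
P = (202 V)² / 150 Ω = 272.0 W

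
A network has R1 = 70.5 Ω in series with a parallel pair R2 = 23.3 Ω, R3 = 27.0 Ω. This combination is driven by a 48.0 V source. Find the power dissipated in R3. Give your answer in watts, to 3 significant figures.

1.94 W

Reduce the parallel pair to R_p first; the network is then a simple series string.
R_p = (23.3×27.0)/(23.3+27.0) = 12.51 Ω
R_total = 70.5 + 12.51 = 83.01 Ω
I = V / R_total = 48.0 / 83.01 = 0.5783 A
Voltage across the parallel pair: V_p = I × R_p = 0.5783 × 12.51 = 7.232 V
With V_p across R3, its power is V_p²/R3.
P_R3 = (7.232)² / 27.0 = 1.937 W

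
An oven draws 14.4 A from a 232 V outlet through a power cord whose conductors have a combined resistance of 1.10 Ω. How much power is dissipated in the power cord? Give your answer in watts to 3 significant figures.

228 W

Only the current and the line resistance are needed for the I²R loss.
The power cord carries the full 14.4 A.
P_line = I² R_line = (14.40)² × 1.10 = 228.1 W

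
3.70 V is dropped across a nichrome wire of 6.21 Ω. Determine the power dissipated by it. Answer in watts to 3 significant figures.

2.20 W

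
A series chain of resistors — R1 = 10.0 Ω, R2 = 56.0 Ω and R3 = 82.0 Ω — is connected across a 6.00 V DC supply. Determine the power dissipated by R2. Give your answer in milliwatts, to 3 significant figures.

92.0 mW

Since the resistors are in series they all carry the loop current I = V/R_total; the power in any one is I²R.
R_total = 10.0 + 56.0 + 82.0 = 148.0 Ω
I = V / R_total = 6.00 / 148.0 = 0.04054 A
P_R2 = I² × R2 = (0.04054)² × 56.0 = 0.09204 W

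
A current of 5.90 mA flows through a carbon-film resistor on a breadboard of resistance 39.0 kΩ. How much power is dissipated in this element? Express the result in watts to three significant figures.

1.36 W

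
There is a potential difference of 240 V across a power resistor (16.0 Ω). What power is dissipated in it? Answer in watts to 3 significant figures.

3600 W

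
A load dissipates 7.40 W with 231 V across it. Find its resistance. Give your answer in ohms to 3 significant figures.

Inverting the appropriate power form: R = V² / P.
R = (231)² / 7.40 = 7211 Ω

7210 Ω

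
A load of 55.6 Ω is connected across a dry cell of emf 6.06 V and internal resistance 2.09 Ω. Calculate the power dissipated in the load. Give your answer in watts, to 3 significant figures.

0.614 W

With r and R in series, I = ε/(r+R); the load dissipates I²R.
I = ε / (r + R) = 6.06 / (2.09 + 55.6) = 0.1050 A
P_load = I² R = (0.1050)² × 55.6 = 0.6135 W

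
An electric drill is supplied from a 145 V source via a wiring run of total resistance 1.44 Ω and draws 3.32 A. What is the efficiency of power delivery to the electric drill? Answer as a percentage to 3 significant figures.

96.7 %

The wiring run carries the full 3.32 A.
P_line = I² R_line = (3.320)² × 1.44 = 15.87 W
P_source = V I = 145 × 3.320 = 481.4 W; P_load = 465.5 W
η = P_load / P_source = 465.5 / 481.4 = 0.9670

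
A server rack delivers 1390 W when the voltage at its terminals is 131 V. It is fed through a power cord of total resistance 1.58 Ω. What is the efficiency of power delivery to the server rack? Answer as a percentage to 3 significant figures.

88.7 %

I = P / V = 1390 / 131 = 10.61 A through the power cord.
P_line = I² R_line = (10.61)² × 1.58 = 177.9 W
P_source = P_load + P_line = 1390 + 177.9 = 1568 W
η = P_load / P_source = 1390 / 1568 = 0.8865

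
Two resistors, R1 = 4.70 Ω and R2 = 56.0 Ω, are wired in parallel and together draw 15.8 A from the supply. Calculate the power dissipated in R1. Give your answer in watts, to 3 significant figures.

Only the total current is stated, so first find the parallel equivalent to get the voltage across the combination.
1/R_eq = 1/4.70 + 1/56.0 ⇒ R_eq = 4.336 Ω
V = I_total × R_eq = 15.80 × 4.336 = 68.51 V
P_R1 = V² / R1 = (68.51)² / 4.70 = 998.6 W

999 W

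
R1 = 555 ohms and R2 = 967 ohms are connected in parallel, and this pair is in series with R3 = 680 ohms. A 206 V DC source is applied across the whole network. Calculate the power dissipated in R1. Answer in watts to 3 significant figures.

Collapse the R1‖R2 pair into one equivalent R_p; then R_p and R3 form a series string.
R_p = (555×967)/(555+967) = 352.6 Ω
R_total = R_p + 680 = 352.6 + 680 = 1033 Ω
I = V / R_total = 206 / 1033 = 0.1995 A
Voltage across the parallel pair: V_p = I × R_p = 0.1995 × 352.6 = 70.34 V
R1 sits across V_p; its power is V_p²/R.
P_R1 = (70.34)² / 555 = 8.916 W

8.92 W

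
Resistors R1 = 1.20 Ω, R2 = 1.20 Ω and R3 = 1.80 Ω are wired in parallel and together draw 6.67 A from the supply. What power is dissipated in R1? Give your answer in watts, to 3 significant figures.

Parallel branches share V, not I — compute V via R_eq, then use V²/R for the target branch.
1/R_eq = 1/1.20 + 1/1.20 + 1/1.80 ⇒ R_eq = 0.4500 Ω
V = I_total × R_eq = 6.670 × 0.4500 = 3.001 V
P_R1 = V² / R1 = (3.001)² / 1.20 = 7.508 W

7.51 W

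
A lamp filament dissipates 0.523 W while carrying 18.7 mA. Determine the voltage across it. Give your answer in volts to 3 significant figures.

28.0 V

Inverting the appropriate power form: V = P / I.
V = 0.523 / 0.01870 = 27.97 V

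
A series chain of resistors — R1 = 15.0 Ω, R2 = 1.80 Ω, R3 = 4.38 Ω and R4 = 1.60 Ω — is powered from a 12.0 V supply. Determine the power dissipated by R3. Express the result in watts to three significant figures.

1.22 W

Since the resistors are in series they all carry the loop current I = V/R_total; the power in any one is I²R.
R_total = 15.0 + 1.80 + 4.38 + 1.60 = 22.78 Ω
I = V / R_total = 12.0 / 22.78 = 0.5268 A
P_R3 = I² × R3 = (0.5268)² × 4.38 = 1.215 W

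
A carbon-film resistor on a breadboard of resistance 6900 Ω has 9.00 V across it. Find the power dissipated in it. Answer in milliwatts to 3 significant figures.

11.7 mW

We know the drop across the element and its resistance — P = V²/R, one step.
P = (9.00 V)² / 6900 Ω = 0.01174 W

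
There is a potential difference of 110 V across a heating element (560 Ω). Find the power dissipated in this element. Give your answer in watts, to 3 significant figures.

21.6 W

V and R are stated; P = V²/R avoids computing the current.
P = (110 V)² / 560 Ω = 21.61 W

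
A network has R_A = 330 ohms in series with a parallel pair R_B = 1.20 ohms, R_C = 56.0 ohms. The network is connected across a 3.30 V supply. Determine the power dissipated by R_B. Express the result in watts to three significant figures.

0.000114 W

Collapse R_B‖R_C to a single equivalent, reducing the network to two series elements.
R_p = (1.20×56.0)/(1.20+56.0) = 1.175 Ω
R_total = 330 + 1.175 = 331.2 Ω
I = V / R_total = 3.30 / 331.2 = 0.009965 A
Voltage across the parallel pair: V_p = I × R_p = 0.009965 × 1.175 = 0.01171 V
R_B sees V_p directly, so P = V_p² / R_B.
P_R_B = (0.01171)² / 1.20 = 0.0001142 W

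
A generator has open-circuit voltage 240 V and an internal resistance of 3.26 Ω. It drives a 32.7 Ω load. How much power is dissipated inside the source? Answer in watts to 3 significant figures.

The source's internal resistance is just another series element carrying I; its dissipation is I²r.
I = ε / (r + R) = 240 / (3.26 + 32.7) = 6.674 A
P_int = I² r = (6.674)² × 3.26 = 145.2 W

145 W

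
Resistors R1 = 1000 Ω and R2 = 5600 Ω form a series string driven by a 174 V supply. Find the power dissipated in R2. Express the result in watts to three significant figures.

In a series string the same current flows through every resistor — find that current, then P = I²R for the one we want.
R_total = 1000 + 5600 = 6600 Ω
I = V / R_total = 174 / 6600 = 0.02636 A
P_R2 = I² × R2 = (0.02636)² × 5600 = 3.892 W

3.89 W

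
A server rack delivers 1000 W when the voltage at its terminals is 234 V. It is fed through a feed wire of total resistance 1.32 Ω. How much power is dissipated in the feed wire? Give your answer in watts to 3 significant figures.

Line loss is just I²R for the cable — we know both I and R_line directly.
I = P / V = 1000 / 234 = 4.274 A through the feed wire.
P_line = I² R_line = (4.274)² × 1.32 = 24.11 W

24.1 W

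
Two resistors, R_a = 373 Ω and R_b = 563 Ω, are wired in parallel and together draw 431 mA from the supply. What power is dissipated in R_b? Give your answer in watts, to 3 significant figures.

16.6 W

Parallel branches share V, not I — compute V via R_eq, then use V²/R for the target branch.
1/R_eq = 1/373 + 1/563 ⇒ R_eq = 224.4 Ω
V = I_total × R_eq = 0.4310 × 224.4 = 96.70 V
P_R_b = V² / R_b = (96.70)² / 563 = 16.61 W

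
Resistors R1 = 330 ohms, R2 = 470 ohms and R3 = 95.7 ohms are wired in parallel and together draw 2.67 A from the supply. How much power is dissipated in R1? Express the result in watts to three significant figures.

88.7 W

We need the common branch voltage; get it from I_total × R_eq, then P = V²/R for the branch.
1/R_eq = 1/330 + 1/470 + 1/95.7 ⇒ R_eq = 64.07 Ω
V = I_total × R_eq = 2.670 × 64.07 = 171.1 V
P_R1 = V² / R1 = (171.1)² / 330 = 88.69 W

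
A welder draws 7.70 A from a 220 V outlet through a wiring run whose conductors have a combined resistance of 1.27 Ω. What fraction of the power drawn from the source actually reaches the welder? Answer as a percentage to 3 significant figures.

The wiring run carries the full 7.70 A.
P_line = I² R_line = (7.700)² × 1.27 = 75.30 W
P_source = V I = 220 × 7.700 = 1694 W; P_load = 1619 W
η = P_load / P_source = 1619 / 1694 = 0.9556

95.6 %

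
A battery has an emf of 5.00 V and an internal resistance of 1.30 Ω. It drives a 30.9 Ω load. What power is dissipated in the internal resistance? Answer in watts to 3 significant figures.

0.0313 W

r is in series with the load, so it carries the full circuit current — the loss in it is I²r.
I = ε / (r + R) = 5.00 / (1.30 + 30.9) = 0.1553 A
P_int = I² r = (0.1553)² × 1.30 = 0.03135 W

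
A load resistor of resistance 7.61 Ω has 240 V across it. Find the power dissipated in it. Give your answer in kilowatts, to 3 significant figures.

We know the drop across the element and its resistance — P = V²/R, one step.
P = (240 V)² / 7.61 Ω = 7569 W

7.57 kW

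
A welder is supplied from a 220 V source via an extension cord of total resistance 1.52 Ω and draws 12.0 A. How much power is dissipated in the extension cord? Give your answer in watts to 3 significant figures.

219 W

Line loss is just I²R for the cable — we know both I and R_line directly.
The extension cord carries the full 12.0 A.
P_line = I² R_line = (12.00)² × 1.52 = 218.9 W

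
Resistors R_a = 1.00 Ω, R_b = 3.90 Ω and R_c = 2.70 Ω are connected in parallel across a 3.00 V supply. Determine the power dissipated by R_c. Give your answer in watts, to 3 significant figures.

The supply voltage appears across each parallel branch — just use P = V²/R_c.
P_R_c = V² / R_c = (3.00)² / 2.70 Ω = 3.333 W

3.33 W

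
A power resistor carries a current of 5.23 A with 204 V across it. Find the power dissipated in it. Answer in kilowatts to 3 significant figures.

V and I are known directly — P = V I, no intermediate step needed.
P = 204 V × 5.230 A = 1067 W

1.07 kW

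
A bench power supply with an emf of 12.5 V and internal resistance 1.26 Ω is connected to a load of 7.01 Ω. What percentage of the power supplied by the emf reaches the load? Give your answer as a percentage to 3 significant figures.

Efficiency is P_load / P_total. With a series r and R sharing the same I, P = I²R for each, so η = R/(R+r).
η = R / (R + r) = 7.01 / (7.01 + 1.26) = 0.8476

84.8 %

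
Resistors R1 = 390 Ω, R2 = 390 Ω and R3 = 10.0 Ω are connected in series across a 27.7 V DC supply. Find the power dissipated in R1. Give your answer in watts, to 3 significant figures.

0.479 W

In a series string the same current flows through every resistor — find that current, then P = I²R for the one we want.
R_total = 390 + 390 + 10.0 = 790.0 Ω
I = V / R_total = 27.7 / 790.0 = 0.03506 A
P_R1 = I² × R1 = (0.03506)² × 390 = 0.4795 W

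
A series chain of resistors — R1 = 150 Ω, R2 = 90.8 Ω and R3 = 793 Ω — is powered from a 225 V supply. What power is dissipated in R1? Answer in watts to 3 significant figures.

In a series string the same current flows through every resistor — find that current, then P = I²R for the one we want.
R_total = 150 + 90.8 + 793 = 1034 Ω
I = V / R_total = 225 / 1034 = 0.2176 A
P_R1 = I² × R1 = (0.2176)² × 150 = 7.105 W

7.11 W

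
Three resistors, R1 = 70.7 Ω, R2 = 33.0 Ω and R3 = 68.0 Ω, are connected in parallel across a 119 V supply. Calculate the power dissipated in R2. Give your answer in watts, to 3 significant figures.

Parallel branches share the same voltage; P = V²/R gives the branch power in one step.
P_R2 = V² / R2 = (119)² / 33.0 Ω = 429.1 W

429 W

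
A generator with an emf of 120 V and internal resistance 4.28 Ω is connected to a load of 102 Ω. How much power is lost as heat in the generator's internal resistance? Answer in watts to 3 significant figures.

Internal loss is I²r, with I set by the total series resistance r+R.
I = ε / (r + R) = 120 / (4.28 + 102) = 1.129 A
P_int = I² r = (1.129)² × 4.28 = 5.456 W

5.46 W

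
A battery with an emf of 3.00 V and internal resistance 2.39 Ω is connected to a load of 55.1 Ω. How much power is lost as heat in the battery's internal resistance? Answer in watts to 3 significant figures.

The source's internal resistance is just another series element carrying I; its dissipation is I²r.
I = ε / (r + R) = 3.00 / (2.39 + 55.1) = 0.05218 A
P_int = I² r = (0.05218)² × 2.39 = 0.006508 W

0.00651 W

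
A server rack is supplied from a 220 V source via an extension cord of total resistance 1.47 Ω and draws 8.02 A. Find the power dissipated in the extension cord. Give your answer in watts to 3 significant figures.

94.6 W

Only the current and the line resistance are needed for the I²R loss.
The extension cord carries the full 8.02 A.
P_line = I² R_line = (8.020)² × 1.47 = 94.55 W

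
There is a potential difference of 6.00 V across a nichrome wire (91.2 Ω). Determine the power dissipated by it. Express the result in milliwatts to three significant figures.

395 mW

We know the drop across the element and its resistance — P = V²/R, one step.
P = (6.00 V)² / 91.2 Ω = 0.3947 W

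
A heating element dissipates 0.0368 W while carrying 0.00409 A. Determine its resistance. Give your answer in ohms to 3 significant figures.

2200 Ω

From P = V I = I²R = V²/R, with the two given quantities we get R = P / I².
R = 0.0368 / (0.004090)² = 2200 Ω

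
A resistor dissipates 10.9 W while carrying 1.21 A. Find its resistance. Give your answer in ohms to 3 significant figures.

7.44 Ω

Rearranging the power relation for the two known quantities gives R = P / I².
R = 10.9 / (1.210)² = 7.445 Ω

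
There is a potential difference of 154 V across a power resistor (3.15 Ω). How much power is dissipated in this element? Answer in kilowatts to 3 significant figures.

7.53 kW

We know the drop across the element and its resistance — P = V²/R, one step.
P = (154 V)² / 3.15 Ω = 7529 W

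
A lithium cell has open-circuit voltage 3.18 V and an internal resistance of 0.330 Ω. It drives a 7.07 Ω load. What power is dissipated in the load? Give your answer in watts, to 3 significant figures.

Find the circuit current first, then P = I²R for the load (series elements share I).
I = ε / (r + R) = 3.18 / (0.330 + 7.07) = 0.4297 A
P_load = I² R = (0.4297)² × 7.07 = 1.306 W

1.31 W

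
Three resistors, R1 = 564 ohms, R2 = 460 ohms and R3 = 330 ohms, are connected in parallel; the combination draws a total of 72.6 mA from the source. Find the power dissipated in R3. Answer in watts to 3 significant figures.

0.328 W

The branches share the same voltage, but only the total current is given — find V from the equivalent resistance first.
1/R_eq = 1/564 + 1/460 + 1/330 ⇒ R_eq = 143.3 Ω
V = I_total × R_eq = 0.07260 × 143.3 = 10.41 V
P_R3 = V² / R3 = (10.41)² / 330 = 0.3281 W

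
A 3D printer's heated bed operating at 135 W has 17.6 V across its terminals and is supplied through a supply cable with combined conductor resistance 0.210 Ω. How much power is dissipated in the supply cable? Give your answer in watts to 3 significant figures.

Only the current and the line resistance are needed for the I²R loss.
I = P / V = 135 / 17.6 = 7.670 A through the supply cable.
P_line = I² R_line = (7.670)² × 0.210 = 12.36 W

12.4 W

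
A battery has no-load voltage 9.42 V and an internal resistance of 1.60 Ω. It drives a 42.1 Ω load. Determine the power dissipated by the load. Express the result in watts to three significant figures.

Load and internal resistance form a series loop — compute the loop current, then the load power via I²R.
I = ε / (r + R) = 9.42 / (1.60 + 42.1) = 0.2156 A
P_load = I² R = (0.2156)² × 42.1 = 1.956 W

1.96 W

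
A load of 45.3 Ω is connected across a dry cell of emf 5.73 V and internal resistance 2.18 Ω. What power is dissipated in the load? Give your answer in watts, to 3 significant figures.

With r and R in series, I = ε/(r+R); the load dissipates I²R.
I = ε / (r + R) = 5.73 / (2.18 + 45.3) = 0.1207 A
P_load = I² R = (0.1207)² × 45.3 = 0.6598 W

0.660 W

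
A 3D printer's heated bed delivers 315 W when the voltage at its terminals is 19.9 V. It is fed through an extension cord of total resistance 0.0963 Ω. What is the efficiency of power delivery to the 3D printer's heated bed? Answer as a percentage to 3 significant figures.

I = P / V = 315 / 19.9 = 15.83 A through the extension cord.
P_line = I² R_line = (15.83)² × 0.0963 = 24.13 W
P_source = P_load + P_line = 315.0 + 24.13 = 339.1 W
η = P_load / P_source = 315.0 / 339.1 = 0.9288

92.9 %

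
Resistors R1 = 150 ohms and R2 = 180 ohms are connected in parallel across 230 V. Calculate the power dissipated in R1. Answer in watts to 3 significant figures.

R1 sits directly across the source, so P = V²/R with V = 230 V.
P_R1 = V² / R1 = (230)² / 150 Ω = 352.7 W

353 W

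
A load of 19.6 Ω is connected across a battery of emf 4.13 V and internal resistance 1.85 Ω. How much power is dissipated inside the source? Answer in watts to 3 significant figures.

The internal resistance carries the same current as the load; P_int = I²r.
I = ε / (r + R) = 4.13 / (1.85 + 19.6) = 0.1925 A
P_int = I² r = (0.1925)² × 1.85 = 0.06858 W

0.0686 W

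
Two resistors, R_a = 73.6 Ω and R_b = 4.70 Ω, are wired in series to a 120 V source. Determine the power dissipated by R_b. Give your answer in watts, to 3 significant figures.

Series elements share the same current, so find I first, then use P = I²R.
R_total = 73.6 + 4.70 = 78.30 Ω
I = V / R_total = 120 / 78.30 = 1.533 A
P_R_b = I² × R_b = (1.533)² × 4.70 = 11.04 W

11.0 W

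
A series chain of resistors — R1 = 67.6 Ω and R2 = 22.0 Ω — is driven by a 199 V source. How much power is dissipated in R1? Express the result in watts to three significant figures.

333 W

Series elements share the same current, so find I first, then use P = I²R.
R_total = 67.6 + 22.0 = 89.60 Ω
I = V / R_total = 199 / 89.60 = 2.221 A
P_R1 = I² × R1 = (2.221)² × 67.6 = 333.5 W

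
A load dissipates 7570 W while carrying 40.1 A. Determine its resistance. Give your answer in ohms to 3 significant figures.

4.71 Ω

Inverting the appropriate power form: R = P / I².
R = 7570 / (40.10)² = 4.708 Ω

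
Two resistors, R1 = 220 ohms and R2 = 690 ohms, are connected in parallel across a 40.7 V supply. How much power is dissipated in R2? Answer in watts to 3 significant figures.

Each parallel branch sees the full supply voltage, so P = V²/R applies directly to the target branch.
P_R2 = V² / R2 = (40.7)² / 690 Ω = 2.401 W

2.40 W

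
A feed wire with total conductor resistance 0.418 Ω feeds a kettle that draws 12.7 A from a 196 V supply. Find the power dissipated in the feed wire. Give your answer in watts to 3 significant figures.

The feed wire is a series resistance carrying the load current; its dissipation is I²R_line.
The feed wire carries the full 12.7 A.
P_line = I² R_line = (12.70)² × 0.418 = 67.42 W

67.4 W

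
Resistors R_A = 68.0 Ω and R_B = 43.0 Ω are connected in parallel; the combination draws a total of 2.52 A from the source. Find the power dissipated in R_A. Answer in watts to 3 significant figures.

64.8 W

Parallel branches share V, not I — compute V via R_eq, then use V²/R for the target branch.
1/R_eq = 1/68.0 + 1/43.0 ⇒ R_eq = 26.34 Ω
V = I_total × R_eq = 2.520 × 26.34 = 66.38 V
P_R_A = V² / R_A = (66.38)² / 68.0 = 64.80 W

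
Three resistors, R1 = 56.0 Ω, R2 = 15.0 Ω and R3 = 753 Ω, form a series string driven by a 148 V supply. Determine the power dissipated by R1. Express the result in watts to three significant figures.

The current is common to all series resistors; compute it, then apply P = I²R for the target.
R_total = 56.0 + 15.0 + 753 = 824.0 Ω
I = V / R_total = 148 / 824.0 = 0.1796 A
P_R1 = I² × R1 = (0.1796)² × 56.0 = 1.807 W

1.81 W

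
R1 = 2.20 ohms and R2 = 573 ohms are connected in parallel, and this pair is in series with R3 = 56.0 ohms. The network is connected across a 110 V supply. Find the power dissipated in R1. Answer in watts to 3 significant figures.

7.80 W

Reduce the parallel combination to a single R_p; the circuit then becomes R_p in series with the remaining resistor.
R_p = (2.20×573)/(2.20+573) = 2.192 Ω
R_total = R_p + 56.0 = 2.192 + 56.0 = 58.19 Ω
I = V / R_total = 110 / 58.19 = 1.890 A
Voltage across the parallel pair: V_p = I × R_p = 1.890 × 2.192 = 4.143 V
Use P = V²/R for R1 with V = V_p.
P_R1 = (4.143)² / 2.20 = 7.801 W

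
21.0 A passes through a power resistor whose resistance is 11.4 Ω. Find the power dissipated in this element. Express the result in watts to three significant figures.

With I and R stated, P = I²R applies in one step.
P = (21.00 A)² × 11.4 Ω = 5027 W

5030 W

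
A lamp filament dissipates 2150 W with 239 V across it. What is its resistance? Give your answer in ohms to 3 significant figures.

26.6 Ω

Inverting the appropriate power form: R = V² / P.
R = (239)² / 2150 = 26.57 Ω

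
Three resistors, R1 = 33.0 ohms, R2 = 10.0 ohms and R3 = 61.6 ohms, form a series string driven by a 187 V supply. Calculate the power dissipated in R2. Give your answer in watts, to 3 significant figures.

32.0 W

Every series element carries the same I. Get I from the total resistance, then P = I² × R2.
R_total = 33.0 + 10.0 + 61.6 = 104.6 Ω
I = V / R_total = 187 / 104.6 = 1.788 A
P_R2 = I² × R2 = (1.788)² × 10.0 = 31.96 W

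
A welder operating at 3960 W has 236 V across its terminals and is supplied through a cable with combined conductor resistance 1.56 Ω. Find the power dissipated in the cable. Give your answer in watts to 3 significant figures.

439 W

Only the current and the line resistance are needed for the I²R loss.
I = P / V = 3960 / 236 = 16.78 A through the cable.
P_line = I² R_line = (16.78)² × 1.56 = 439.2 W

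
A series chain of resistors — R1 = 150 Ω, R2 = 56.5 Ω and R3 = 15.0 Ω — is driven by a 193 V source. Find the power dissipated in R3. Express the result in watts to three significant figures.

In a series string the same current flows through every resistor — find that current, then P = I²R for the one we want.
R_total = 150 + 56.5 + 15.0 = 221.5 Ω
I = V / R_total = 193 / 221.5 = 0.8713 A
P_R3 = I² × R3 = (0.8713)² × 15.0 = 11.39 W

11.4 W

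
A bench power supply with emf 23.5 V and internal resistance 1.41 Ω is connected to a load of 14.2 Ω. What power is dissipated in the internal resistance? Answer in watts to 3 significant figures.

Internal loss is I²r, with I set by the total series resistance r+R.
I = ε / (r + R) = 23.5 / (1.41 + 14.2) = 1.505 A
P_int = I² r = (1.505)² × 1.41 = 3.196 W

3.20 W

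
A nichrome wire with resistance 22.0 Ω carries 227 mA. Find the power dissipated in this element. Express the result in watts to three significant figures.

1.13 W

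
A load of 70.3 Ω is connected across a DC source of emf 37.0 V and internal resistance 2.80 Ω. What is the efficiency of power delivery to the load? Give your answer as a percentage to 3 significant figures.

96.2 %

Both r and R carry the same current, so the power split is just the resistance split: η = R/(R+r).
η = R / (R + r) = 70.3 / (70.3 + 2.80) = 0.9617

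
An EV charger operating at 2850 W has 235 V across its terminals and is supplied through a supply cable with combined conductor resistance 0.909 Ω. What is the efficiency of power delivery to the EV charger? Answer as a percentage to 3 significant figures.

95.5 %

I = P / V = 2850 / 235 = 12.13 A through the supply cable.
P_line = I² R_line = (12.13)² × 0.909 = 133.7 W
P_source = P_load + P_line = 2850 + 133.7 = 2984 W
η = P_load / P_source = 2850 / 2984 = 0.9552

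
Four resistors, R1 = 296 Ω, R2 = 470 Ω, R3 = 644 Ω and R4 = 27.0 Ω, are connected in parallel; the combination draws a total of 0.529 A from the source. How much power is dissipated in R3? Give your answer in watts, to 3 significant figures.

0.223 W

Parallel branches share V, not I — compute V via R_eq, then use V²/R for the target branch.
1/R_eq = 1/296 + 1/470 + 1/644 + 1/27.0 ⇒ R_eq = 22.68 Ω
V = I_total × R_eq = 0.5290 × 22.68 = 12.00 V
P_R3 = V² / R3 = (12.00)² / 644 = 0.2235 W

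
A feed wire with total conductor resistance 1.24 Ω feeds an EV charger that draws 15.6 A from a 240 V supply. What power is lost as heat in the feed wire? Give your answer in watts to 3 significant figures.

Only the current and the line resistance are needed for the I²R loss.
The feed wire carries the full 15.6 A.
P_line = I² R_line = (15.60)² × 1.24 = 301.8 W

302 W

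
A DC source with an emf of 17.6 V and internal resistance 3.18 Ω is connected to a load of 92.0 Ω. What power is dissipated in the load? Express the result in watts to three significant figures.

3.15 W

Load and internal resistance form a series loop — compute the loop current, then the load power via I²R.
I = ε / (r + R) = 17.6 / (3.18 + 92.0) = 0.1849 A
P_load = I² R = (0.1849)² × 92.0 = 3.146 W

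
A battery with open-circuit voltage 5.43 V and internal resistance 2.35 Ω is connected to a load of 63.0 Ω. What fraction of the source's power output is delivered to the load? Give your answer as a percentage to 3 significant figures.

The source delivers εI, of which I²R reaches the load and I²r is lost; since I is common, η = R/(R+r).
η = R / (R + r) = 63.0 / (63.0 + 2.35) = 0.9640

96.4 %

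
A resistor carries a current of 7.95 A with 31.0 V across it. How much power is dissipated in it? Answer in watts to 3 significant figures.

V and I are known directly — P = V I, no intermediate step needed.
P = 31.0 V × 7.950 A = 246.5 W

246 W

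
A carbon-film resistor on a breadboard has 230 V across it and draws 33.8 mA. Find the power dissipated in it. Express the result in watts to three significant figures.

7.77 W

Both the voltage across and the current through the element are known, so P = V I applies directly.
P = 230 V × 0.03380 A = 7.774 W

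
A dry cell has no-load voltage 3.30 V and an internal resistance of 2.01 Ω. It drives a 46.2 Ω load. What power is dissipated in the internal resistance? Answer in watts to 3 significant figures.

0.00942 W

r is in series with the load, so it carries the full circuit current — the loss in it is I²r.
I = ε / (r + R) = 3.30 / (2.01 + 46.2) = 0.06845 A
P_int = I² r = (0.06845)² × 2.01 = 0.009418 W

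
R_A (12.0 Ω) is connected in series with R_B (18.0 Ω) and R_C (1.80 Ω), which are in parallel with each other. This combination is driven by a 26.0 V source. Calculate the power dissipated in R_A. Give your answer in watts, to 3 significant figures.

Collapse R_B‖R_C to a single equivalent, reducing the network to two series elements.
R_p = (18.0×1.80)/(18.0+1.80) = 1.636 Ω
R_total = 12.0 + 1.636 = 13.64 Ω
I = V / R_total = 26.0 / 13.64 = 1.907 A
All the current flows through R_A; use P = I²R.
P_R_A = (1.907)² × 12.0 = 43.62 W

43.6 W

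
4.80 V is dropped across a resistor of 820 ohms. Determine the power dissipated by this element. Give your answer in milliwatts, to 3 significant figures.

28.1 mW

We know the drop across the element and its resistance — P = V²/R, one step.
P = (4.80 V)² / 820 Ω = 0.02810 W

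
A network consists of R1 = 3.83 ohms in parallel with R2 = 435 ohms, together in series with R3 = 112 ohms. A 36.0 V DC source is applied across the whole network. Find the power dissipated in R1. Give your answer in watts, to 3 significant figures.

0.364 W

First find R_p for the parallel pair, then treat R_p + R3 as a series loop.
R_p = (3.83×435)/(3.83+435) = 3.797 Ω
R_total = R_p + 112 = 3.797 + 112 = 115.8 Ω
I = V / R_total = 36.0 / 115.8 = 0.3109 A
Voltage across the parallel pair: V_p = I × R_p = 0.3109 × 3.797 = 1.180 V
R1 has V_p across it, so P = V_p²/R1.
P_R1 = (1.180)² / 3.83 = 0.3637 W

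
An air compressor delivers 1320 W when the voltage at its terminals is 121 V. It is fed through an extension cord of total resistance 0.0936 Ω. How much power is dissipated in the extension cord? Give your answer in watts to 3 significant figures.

11.1 W

Line loss is just I²R for the cable — we know both I and R_line directly.
I = P / V = 1320 / 121 = 10.91 A through the extension cord.
P_line = I² R_line = (10.91)² × 0.0936 = 11.14 W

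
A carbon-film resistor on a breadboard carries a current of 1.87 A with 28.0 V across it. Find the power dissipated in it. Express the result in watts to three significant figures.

Since both terminal voltage and current are stated, P = V I gives the power in one step.
P = 28.0 V × 1.870 A = 52.36 W

52.4 W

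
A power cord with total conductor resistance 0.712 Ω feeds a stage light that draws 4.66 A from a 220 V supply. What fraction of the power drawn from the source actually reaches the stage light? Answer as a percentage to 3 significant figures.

98.5 %

The power cord carries the full 4.66 A.
P_line = I² R_line = (4.660)² × 0.712 = 15.46 W
P_source = V I = 220 × 4.660 = 1025 W; P_load = 1010 W
η = P_load / P_source = 1010 / 1025 = 0.9849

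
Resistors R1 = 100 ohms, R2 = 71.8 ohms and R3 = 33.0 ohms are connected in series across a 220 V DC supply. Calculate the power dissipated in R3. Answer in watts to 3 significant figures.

38.1 W

Series elements share the same current, so find I first, then use P = I²R.
R_total = 100 + 71.8 + 33.0 = 204.8 Ω
I = V / R_total = 220 / 204.8 = 1.074 A
P_R3 = I² × R3 = (1.074)² × 33.0 = 38.08 W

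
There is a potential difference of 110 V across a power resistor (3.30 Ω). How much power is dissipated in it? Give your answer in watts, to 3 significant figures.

We know the drop across the element and its resistance — P = V²/R, one step.
P = (110 V)² / 3.30 Ω = 3667 W

3670 W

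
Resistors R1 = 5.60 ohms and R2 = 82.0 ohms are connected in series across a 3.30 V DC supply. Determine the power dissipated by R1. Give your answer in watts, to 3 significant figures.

0.00795 W

Series elements share the same current, so find I first, then use P = I²R.
R_total = 5.60 + 82.0 = 87.60 Ω
I = V / R_total = 3.30 / 87.60 = 0.03767 A
P_R1 = I² × R1 = (0.03767)² × 5.60 = 0.007947 W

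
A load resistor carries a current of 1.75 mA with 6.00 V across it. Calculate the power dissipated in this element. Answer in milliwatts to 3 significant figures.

10.5 mW

Since both terminal voltage and current are stated, P = V I gives the power in one step.
P = 6.00 V × 0.001750 A = 0.01050 W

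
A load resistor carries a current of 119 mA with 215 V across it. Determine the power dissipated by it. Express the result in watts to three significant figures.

25.6 W

V and I are known directly — P = V I, no intermediate step needed.
P = 215 V × 0.1190 A = 25.59 W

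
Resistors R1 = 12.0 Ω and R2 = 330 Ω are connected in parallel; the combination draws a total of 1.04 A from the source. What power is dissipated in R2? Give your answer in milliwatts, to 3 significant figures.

Only the total current is stated, so first find the parallel equivalent to get the voltage across the combination.
1/R_eq = 1/12.0 + 1/330 ⇒ R_eq = 11.58 Ω
V = I_total × R_eq = 1.040 × 11.58 = 12.04 V
P_R2 = V² / R2 = (12.04)² / 330 = 0.4394 W

439 mW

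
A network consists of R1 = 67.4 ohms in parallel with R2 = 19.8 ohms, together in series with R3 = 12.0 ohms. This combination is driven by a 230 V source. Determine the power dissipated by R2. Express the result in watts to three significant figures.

839 W

First find R_p for the parallel pair, then treat R_p + R3 as a series loop.
R_p = (67.4×19.8)/(67.4+19.8) = 15.30 Ω
R_total = R_p + 12.0 = 15.30 + 12.0 = 27.30 Ω
I = V / R_total = 230 / 27.30 = 8.424 A
Voltage across the parallel pair: V_p = I × R_p = 8.424 × 15.30 = 128.9 V
R2 sits across V_p; its power is V_p²/R.
P_R2 = (128.9)² / 19.8 = 839.4 W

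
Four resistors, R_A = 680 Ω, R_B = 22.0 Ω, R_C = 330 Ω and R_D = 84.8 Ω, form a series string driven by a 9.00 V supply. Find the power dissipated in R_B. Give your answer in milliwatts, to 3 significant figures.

Series elements share the same current, so find I first, then use P = I²R.
R_total = 680 + 22.0 + 330 + 84.8 = 1117 Ω
I = V / R_total = 9.00 / 1117 = 0.008059 A
P_R_B = I² × R_B = (0.008059)² × 22.0 = 0.001429 W

1.43 mW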